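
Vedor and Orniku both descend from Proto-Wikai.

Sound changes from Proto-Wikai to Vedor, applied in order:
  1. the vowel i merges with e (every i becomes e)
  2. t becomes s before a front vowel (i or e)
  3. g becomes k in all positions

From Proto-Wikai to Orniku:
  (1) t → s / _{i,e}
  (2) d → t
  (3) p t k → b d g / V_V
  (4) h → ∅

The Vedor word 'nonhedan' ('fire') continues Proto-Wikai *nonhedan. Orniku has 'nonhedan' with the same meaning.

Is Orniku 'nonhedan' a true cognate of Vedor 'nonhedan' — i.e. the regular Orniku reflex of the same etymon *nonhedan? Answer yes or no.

Derive the expected Orniku reflex of *nonhedan:
Orniku: start from *nonhedan.
  rule 1: no change — nonhedan
  rule 2 (unconditioned shift): nonhedan → nonhetan
  rule 3 (intervocalic voicing): nonhetan → nonhedan
  rule 4 (h-loss): nonhedan → nonedan
  ⇒ Orniku nonedan
The regular Orniku reflex would be 'nonedan', but the attested form is 'nonhedan'. The correspondence is irregular, so they are not cognates (the Orniku form has a different source).

no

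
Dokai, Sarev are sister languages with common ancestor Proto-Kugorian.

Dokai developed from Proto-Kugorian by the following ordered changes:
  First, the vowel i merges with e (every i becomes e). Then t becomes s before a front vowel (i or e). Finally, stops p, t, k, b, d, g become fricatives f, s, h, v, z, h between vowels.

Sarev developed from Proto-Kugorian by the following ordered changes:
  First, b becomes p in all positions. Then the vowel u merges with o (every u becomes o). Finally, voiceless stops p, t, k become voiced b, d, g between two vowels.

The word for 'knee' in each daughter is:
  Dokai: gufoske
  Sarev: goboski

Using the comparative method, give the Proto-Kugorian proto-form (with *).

*guposki

Position 2: Dokai has u, Sarev has o. Dokai preserves u here (none of its changes turn any other segment into u), so the proto-segment is *u.
Position 7: Dokai has e, Sarev has i. Sarev preserves i here (none of its changes turn any other segment into i), so the proto-segment is *i.
Verify the candidate proto-form against each daughter:
Dokai: *guposki
  guposki → guposke   [vowel merger]
  guposke (rule 2 does not apply)
  guposke → gufoske   [intervocalic lenition]
  giving Dokai gufoske.
Sarev: *guposki > goposki > goboski  (by vowel merger, intervocalic voicing)
*guposki is the unique common source.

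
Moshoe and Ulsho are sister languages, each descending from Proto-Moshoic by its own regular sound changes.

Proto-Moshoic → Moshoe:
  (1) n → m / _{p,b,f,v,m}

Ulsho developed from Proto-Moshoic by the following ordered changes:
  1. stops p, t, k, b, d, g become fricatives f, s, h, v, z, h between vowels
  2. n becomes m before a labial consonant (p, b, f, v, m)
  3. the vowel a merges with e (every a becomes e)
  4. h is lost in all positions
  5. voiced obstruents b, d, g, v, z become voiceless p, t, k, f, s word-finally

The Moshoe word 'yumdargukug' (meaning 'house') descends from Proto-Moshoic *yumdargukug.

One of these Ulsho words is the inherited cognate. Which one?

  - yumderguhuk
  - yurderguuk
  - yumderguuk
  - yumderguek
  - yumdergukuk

Ulsho: *yumdargukug
  yumdargukug → yumdarguhug   [intervocalic lenition]
  yumdarguhug (rule 2 does not apply)
  yumdarguhug → yumderguhug   [vowel merger]
  yumderguhug → yumderguug   [h-loss]
  yumderguug → yumderguuk   [final devoicing]
  giving Ulsho yumderguuk.

yumderguuk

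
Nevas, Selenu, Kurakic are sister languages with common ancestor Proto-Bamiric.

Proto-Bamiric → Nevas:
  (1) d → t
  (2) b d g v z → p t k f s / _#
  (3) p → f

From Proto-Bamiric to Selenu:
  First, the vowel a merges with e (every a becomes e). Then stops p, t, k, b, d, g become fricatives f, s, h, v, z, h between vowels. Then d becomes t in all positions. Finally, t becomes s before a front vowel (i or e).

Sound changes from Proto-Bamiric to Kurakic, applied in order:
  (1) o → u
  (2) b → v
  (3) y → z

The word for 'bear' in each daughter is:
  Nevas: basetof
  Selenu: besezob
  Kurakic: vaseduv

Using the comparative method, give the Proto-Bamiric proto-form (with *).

Position 1: Nevas has b, Selenu has b, Kurakic has v. Nevas preserves b here (none of its changes turn any other segment into b), so the proto-segment is *b.
Position 2: Nevas has a, Selenu has e, Kurakic has a. Nevas preserves a here (none of its changes turn any other segment into a), so the proto-segment is *a.
Position 6: Nevas has o, Selenu has o, Kurakic has u. Nevas preserves o here (none of its changes turn any other segment into o), so the proto-segment is *o.
Continuing position by position gives *basedob; check it forward:
Nevas: start from *basedob.
  rule 1 (unconditioned shift): basedob → basetob
  rule 2 (final devoicing): basetob → basetop
  rule 3 (unconditioned shift): basetop → basetof
  ⇒ Nevas basetof
Selenu: *basedob
  basedob → besedob   [vowel merger]
  besedob → besezob   [intervocalic lenition]
  besezob (rule 3 does not apply)
  besezob (rule 4 does not apply)
  giving Selenu besezob.
Kurakic: *basedob
  basedob → basedub   [vowel merger]
  basedub → vaseduv   [unconditioned shift]
  vaseduv (rule 3 does not apply)
  giving Kurakic vaseduv.
No other proto-form is consistent with every reflex, so the reconstruction is *basedob.

*basedob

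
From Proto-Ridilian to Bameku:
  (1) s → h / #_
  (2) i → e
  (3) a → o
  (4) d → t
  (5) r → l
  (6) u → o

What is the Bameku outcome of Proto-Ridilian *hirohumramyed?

Bameku: *hirohumramyed
  hirohumramyed (rule 1 does not apply)
  hirohumramyed → herohumramyed   [vowel merger]
  herohumramyed → herohumromyed   [vowel merger]
  herohumromyed → herohumromyet   [unconditioned shift]
  herohumromyet → helohumlomyet   [unconditioned shift]
  helohumlomyet → helohomlomyet   [vowel merger]
  giving Bameku helohomlomyet.

helohomlomyet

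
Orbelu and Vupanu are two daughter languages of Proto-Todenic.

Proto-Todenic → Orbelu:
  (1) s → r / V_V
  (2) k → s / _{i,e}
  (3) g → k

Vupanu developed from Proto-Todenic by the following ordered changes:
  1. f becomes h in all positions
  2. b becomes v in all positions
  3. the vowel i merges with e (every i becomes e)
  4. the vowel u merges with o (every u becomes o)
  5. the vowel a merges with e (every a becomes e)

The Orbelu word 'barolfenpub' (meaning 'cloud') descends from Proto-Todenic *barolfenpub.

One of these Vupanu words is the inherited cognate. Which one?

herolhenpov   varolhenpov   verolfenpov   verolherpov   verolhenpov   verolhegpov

verolhenpov

Vupanu: *barolfenpub > barolhenpub > varolhenpuv > varolhenpov > verolhenpov  (by unconditioned shift, unconditioned shift, vowel merger, vowel merger)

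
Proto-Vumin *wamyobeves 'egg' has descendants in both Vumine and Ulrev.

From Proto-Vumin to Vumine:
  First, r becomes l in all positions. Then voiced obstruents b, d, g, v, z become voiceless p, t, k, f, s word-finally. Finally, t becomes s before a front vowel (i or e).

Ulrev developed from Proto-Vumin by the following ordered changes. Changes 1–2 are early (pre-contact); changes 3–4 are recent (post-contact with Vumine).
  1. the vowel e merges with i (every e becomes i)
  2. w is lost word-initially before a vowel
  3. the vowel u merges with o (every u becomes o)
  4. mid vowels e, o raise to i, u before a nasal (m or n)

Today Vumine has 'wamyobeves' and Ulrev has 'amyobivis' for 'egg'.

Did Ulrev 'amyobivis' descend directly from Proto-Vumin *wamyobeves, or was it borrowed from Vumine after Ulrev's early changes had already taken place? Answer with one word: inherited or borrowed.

inherited

If inherited, *wamyobeves would pass through all of Ulrev's changes:
Ulrev: *wamyobeves > wamyobivis > amyobivis  (by vowel merger, glide loss)
If borrowed from Vumine 'wamyobeves' after the early changes, it would undergo only the recent ones:
  rule 3 (vowel merger): no change (wamyobeves)
  rule 4 (pre-nasal raising): no change (wamyobeves)
  ⇒ as a loan: wamyobeves
Ulrev 'amyobivis' matches the inherited outcome exactly, so it is an inherited cognate, not a loan.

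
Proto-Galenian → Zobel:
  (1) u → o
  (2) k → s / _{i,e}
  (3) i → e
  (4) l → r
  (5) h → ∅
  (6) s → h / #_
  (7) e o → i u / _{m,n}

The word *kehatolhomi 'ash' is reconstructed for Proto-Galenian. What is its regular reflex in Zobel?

heatorume

Zobel: *kehatolhomi
  kehatolhomi (rule 1 does not apply)
  kehatolhomi → sehatolhomi   [palatalisation]
  sehatolhomi → sehatolhome   [vowel merger]
  sehatolhome → sehatorhome   [unconditioned shift]
  sehatorhome → seatorome   [h-loss]
  seatorome → heatorome   [debuccalisation]
  heatorome → heatorume   [pre-nasal raising]
  giving Zobel heatorume.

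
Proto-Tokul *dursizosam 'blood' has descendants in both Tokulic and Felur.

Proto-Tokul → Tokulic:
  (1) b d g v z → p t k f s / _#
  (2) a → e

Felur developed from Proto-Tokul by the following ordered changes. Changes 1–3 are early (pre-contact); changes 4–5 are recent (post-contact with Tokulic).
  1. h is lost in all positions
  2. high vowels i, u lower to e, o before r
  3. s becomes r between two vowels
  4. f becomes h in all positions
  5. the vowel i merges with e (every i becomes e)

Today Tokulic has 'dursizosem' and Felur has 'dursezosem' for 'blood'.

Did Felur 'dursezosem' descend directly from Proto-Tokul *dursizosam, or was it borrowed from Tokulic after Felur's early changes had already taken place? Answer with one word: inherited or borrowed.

borrowed

If inherited, *dursizosam would pass through all of Felur's changes:
Felur: start from *dursizosam.
  rule 1: no change — dursizosam
  rule 2 (pre-rhotic lowering): dursizosam → dorsizosam
  rule 3 (rhotacism): dorsizosam → dorsizoram
  rule 4: no change — dorsizoram
  rule 5 (vowel merger): dorsizoram → dorsezoram
  ⇒ Felur dorsezoram
If borrowed from Tokulic 'dursizosem' after the early changes, it would undergo only the recent ones:
  rule 4 (unconditioned shift): no change (dursizosem)
  rule 5 (vowel merger): dursizosem → dursezosem
  ⇒ as a loan: dursezosem
Felur 'dursezosem' matches the loan outcome 'dursezosem', not the inherited 'dorsezoram' — it skipped the early Felur changes, so it was borrowed from Tokulic.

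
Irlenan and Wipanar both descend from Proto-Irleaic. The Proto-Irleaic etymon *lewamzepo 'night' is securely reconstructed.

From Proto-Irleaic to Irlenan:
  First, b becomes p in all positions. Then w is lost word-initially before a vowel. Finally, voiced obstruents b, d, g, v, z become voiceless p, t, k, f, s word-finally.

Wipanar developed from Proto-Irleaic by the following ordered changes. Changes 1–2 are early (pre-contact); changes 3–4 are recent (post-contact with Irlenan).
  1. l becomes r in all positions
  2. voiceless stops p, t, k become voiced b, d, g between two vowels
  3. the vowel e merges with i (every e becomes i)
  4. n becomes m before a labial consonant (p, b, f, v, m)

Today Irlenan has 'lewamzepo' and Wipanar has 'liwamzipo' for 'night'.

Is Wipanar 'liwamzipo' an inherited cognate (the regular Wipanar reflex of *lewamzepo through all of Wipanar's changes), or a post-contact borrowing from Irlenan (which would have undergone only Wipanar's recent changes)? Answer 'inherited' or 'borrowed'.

If inherited, *lewamzepo would pass through all of Wipanar's changes:
Wipanar: start from *lewamzepo.
  rule 1 (unconditioned shift): lewamzepo → rewamzepo
  rule 2 (intervocalic voicing): rewamzepo → rewamzebo
  rule 3 (vowel merger): rewamzebo → riwamzibo
  rule 4: no change — riwamzibo
  ⇒ Wipanar riwamzibo
If borrowed from Irlenan 'lewamzepo' after the early changes, it would undergo only the recent ones:
  rule 3 (vowel merger): lewamzepo → liwamzipo
  rule 4 (nasal place assimilation): no change (liwamzipo)
  ⇒ as a loan: liwamzipo
Wipanar 'liwamzipo' matches the loan outcome 'liwamzipo', not the inherited 'riwamzibo' — it skipped the early Wipanar changes, so it was borrowed from Irlenan.

borrowed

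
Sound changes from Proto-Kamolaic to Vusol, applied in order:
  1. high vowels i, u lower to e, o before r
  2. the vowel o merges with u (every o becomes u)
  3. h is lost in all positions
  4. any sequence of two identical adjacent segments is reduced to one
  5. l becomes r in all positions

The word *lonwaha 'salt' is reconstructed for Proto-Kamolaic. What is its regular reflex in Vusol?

Vusol: *lonwaha
  lonwaha (rule 1 does not apply)
  lonwaha → lunwaha   [vowel merger]
  lunwaha → lunwaa   [h-loss]
  lunwaa → lunwa   [degemination]
  lunwa → runwa   [unconditioned shift]
  giving Vusol runwa.

runwa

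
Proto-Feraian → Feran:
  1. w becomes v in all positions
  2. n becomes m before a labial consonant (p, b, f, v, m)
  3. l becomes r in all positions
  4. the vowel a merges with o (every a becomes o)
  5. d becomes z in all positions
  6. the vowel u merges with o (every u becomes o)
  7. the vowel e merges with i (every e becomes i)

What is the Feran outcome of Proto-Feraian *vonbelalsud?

vombirorsoz

Feran: *vonbelalsud > vombelalsud > vomberarsud > vomberorsud > vomberorsuz > vomberorsoz > vombirorsoz  (by nasal place assimilation, unconditioned shift, vowel merger, unconditioned shift, vowel merger, vowel merger)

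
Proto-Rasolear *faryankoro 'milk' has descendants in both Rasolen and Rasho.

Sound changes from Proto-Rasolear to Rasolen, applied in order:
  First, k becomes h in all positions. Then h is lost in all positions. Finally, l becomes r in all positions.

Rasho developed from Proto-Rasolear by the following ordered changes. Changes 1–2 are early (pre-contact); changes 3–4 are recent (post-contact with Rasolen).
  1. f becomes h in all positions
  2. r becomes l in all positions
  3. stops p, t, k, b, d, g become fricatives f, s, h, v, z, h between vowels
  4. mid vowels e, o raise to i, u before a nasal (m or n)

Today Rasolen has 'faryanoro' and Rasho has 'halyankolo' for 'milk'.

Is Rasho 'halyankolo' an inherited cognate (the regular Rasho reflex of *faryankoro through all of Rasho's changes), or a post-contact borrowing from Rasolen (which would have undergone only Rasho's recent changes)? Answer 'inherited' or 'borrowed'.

inherited

If inherited, *faryankoro would pass through all of Rasho's changes:
Rasho: *faryankoro > haryankoro > halyankolo  (by unconditioned shift, unconditioned shift)
If borrowed from Rasolen 'faryanoro' after the early changes, it would undergo only the recent ones:
  rule 3 (intervocalic lenition): no change (faryanoro)
  rule 4 (pre-nasal raising): no change (faryanoro)
  ⇒ as a loan: faryanoro
Rasho 'halyankolo' matches the inherited outcome exactly, so it is an inherited cognate, not a loan.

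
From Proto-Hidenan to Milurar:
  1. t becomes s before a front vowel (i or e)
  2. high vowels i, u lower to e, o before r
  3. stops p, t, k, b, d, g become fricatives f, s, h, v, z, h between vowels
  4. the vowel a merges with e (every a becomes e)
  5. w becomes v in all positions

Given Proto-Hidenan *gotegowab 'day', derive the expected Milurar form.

Milurar: *gotegowab
  gotegowab → gosegowab   [palatalisation]
  gosegowab (rule 2 does not apply)
  gosegowab → gosehowab   [intervocalic lenition]
  gosehowab → gosehoweb   [vowel merger]
  gosehoweb → gosehoveb   [unconditioned shift]
  giving Milurar gosehoveb.

gosehoveb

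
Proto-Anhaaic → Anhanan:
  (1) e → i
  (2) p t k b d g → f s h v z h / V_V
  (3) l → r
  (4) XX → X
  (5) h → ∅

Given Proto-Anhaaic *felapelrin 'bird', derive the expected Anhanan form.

Anhanan: *felapelrin > filapilrin > filafilrin > firafirrin > firafirin  (by vowel merger, intervocalic lenition, unconditioned shift, degemination)

firafirin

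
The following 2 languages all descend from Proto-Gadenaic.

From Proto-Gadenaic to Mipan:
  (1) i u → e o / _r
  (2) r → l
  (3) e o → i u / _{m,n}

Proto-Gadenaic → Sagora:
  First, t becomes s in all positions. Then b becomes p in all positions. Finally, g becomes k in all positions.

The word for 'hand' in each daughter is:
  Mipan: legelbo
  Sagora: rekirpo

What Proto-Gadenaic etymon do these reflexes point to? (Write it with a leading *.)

Position 5: Mipan has l, Sagora has r. Sagora preserves r here (none of its changes turn any other segment into r), so the proto-segment is *r.
Position 3: Mipan has g, Sagora has k. Mipan preserves g here (none of its changes turn any other segment into g), so the proto-segment is *g.
This points to *regirbo. Verify forward in each daughter:
Mipan: start from *regirbo.
  rule 1 (pre-rhotic lowering): regirbo → regerbo
  rule 2 (unconditioned shift): regerbo → legelbo
  rule 3: no change — legelbo
  ⇒ Mipan legelbo
Sagora: *regirbo > regirpo > rekirpo  (by unconditioned shift, unconditioned shift)
Only *regirbo yields all of Mipan legelbo, Sagora rekirpo.

*regirbo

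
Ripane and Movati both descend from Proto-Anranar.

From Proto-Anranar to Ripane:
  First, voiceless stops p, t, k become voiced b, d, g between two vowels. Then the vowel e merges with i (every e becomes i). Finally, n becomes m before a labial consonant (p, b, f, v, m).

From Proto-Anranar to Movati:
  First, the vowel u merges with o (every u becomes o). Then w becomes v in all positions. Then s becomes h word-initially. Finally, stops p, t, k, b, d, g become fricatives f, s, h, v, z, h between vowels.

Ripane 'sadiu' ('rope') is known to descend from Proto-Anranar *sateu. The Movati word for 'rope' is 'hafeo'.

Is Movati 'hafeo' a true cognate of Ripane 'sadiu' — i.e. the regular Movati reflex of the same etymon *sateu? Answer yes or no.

no

Derive the expected Movati reflex of *sateu:
Movati: *sateu > sateo > hateo > haseo  (by vowel merger, debuccalisation, intervocalic lenition)
The regular Movati reflex would be 'haseo', but the attested form is 'hafeo'. The correspondence is irregular, so they are not cognates (the Movati form has a different source).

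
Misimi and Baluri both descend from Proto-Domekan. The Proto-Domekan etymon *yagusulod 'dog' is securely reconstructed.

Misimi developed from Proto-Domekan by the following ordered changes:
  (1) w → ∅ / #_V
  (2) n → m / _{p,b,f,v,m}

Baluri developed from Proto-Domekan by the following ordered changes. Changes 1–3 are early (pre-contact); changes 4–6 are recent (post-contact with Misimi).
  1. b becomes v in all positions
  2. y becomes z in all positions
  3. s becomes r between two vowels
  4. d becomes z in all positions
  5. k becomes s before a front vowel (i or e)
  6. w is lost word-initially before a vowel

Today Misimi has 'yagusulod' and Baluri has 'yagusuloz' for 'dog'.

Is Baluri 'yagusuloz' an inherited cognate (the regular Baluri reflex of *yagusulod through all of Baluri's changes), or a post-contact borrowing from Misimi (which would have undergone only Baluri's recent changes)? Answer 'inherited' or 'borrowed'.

If inherited, *yagusulod would pass through all of Baluri's changes:
Baluri: *yagusulod > zagusulod > zagurulod > zaguruloz  (by unconditioned shift, rhotacism, unconditioned shift)
If borrowed from Misimi 'yagusulod' after the early changes, it would undergo only the recent ones:
  rule 4 (unconditioned shift): yagusulod → yagusuloz
  rule 5 (palatalisation): no change (yagusuloz)
  rule 6 (glide loss): no change (yagusuloz)
  ⇒ as a loan: yagusuloz
Baluri 'yagusuloz' matches the loan outcome 'yagusuloz', not the inherited 'zaguruloz' — it skipped the early Baluri changes, so it was borrowed from Misimi.

borrowed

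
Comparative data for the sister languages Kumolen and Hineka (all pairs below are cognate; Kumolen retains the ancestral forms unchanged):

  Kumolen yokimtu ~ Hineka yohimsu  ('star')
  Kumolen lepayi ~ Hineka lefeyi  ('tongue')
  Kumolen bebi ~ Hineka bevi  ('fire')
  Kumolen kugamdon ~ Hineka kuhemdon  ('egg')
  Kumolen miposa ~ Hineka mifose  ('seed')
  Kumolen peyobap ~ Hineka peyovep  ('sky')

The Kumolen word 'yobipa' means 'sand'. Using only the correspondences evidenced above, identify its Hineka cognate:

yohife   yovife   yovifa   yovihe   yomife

yovife

bebi ~ bevi — Kumolen b corresponds to Hineka v between vowels (before a front vowel).
lepayi ~ lefeyi — Kumolen p corresponds to Hineka f between vowels (before a back vowel).
miposa ~ mifose — Kumolen a corresponds to Hineka e word-finally.
Applying these to Kumolen 'yobipa':
  yobipa → yovipa   (b→v between vowels (before a front vowel))
  yovipa → yovifa   (p→f between vowels (before a back vowel))
  yovifa → yovife   (a→e word-finally)
So the Hineka cognate is 'yovife'.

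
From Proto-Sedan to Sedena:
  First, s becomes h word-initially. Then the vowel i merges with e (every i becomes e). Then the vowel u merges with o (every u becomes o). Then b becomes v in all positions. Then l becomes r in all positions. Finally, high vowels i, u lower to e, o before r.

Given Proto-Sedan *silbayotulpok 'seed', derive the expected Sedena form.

hervayotorpok

Sedena: *silbayotulpok > hilbayotulpok > helbayotulpok > helbayotolpok > helvayotolpok > hervayotorpok  (by debuccalisation, vowel merger, vowel merger, unconditioned shift, unconditioned shift)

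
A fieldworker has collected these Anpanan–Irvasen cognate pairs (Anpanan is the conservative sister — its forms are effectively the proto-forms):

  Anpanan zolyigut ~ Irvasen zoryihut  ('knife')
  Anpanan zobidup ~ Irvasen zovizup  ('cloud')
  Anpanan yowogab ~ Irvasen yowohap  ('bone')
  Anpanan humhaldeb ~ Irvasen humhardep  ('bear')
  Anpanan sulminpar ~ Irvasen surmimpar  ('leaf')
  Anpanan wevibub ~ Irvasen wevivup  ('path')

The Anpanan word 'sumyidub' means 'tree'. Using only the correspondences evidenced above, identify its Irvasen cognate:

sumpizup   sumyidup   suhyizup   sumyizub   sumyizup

sumyizup

zobidup ~ zovizup — Anpanan d corresponds to Irvasen z between vowels (before a back vowel).
yowogab ~ yowohap, humhaldeb ~ humhardep — Anpanan b corresponds to Irvasen p word-finally.
Applying these to Anpanan 'sumyidub':
  sumyidub → sumyizub   (d→z between vowels (before a back vowel))
  sumyizub → sumyizup   (b→p word-finally)
So the Irvasen cognate is 'sumyizup'.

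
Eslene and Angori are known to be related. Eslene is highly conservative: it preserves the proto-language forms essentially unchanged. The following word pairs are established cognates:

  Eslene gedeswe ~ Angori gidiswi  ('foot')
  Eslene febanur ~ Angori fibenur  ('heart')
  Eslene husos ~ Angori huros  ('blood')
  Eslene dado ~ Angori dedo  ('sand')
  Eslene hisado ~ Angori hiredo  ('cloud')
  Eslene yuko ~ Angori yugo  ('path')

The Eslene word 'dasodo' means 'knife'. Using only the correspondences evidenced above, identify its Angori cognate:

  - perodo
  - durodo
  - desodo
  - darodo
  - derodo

derodo

dado ~ dedo, hisado ~ hiredo — Eslene a corresponds to Angori e after a consonant, before a consonant other than r, m, n, p, b, f, v.
husos ~ huros — Eslene s corresponds to Angori r between vowels (before a back vowel).
Applying these to Eslene 'dasodo':
  dasodo → desodo   (a→e after a consonant, before a consonant other than r, m, n, p, b, f, v)
  desodo → derodo   (s→r between vowels (before a back vowel))
So the Angori cognate is 'derodo'.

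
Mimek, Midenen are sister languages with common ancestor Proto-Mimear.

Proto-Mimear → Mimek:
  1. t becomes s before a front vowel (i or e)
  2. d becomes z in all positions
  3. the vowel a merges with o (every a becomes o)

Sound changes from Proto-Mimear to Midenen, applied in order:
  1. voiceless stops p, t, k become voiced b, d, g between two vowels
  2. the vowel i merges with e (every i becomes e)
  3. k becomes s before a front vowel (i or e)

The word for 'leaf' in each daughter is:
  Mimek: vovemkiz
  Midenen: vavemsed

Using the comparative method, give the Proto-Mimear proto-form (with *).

*vavemkid

Position 6: Mimek has k, Midenen has s. Mimek preserves k here (none of its changes turn any other segment into k), so the proto-segment is *k.
Position 2: Mimek has o, Midenen has a. Midenen preserves a here (none of its changes turn any other segment into a), so the proto-segment is *a.
This points to *vavemkid. Verify forward in each daughter:
Mimek: start from *vavemkid.
  rule 1: no change — vavemkid
  rule 2 (unconditioned shift): vavemkid → vavemkiz
  rule 3 (vowel merger): vavemkiz → vovemkiz
  ⇒ Mimek vovemkiz
Midenen: *vavemkid > vavemked > vavemsed  (by vowel merger, palatalisation)
*vavemkid is the unique common source.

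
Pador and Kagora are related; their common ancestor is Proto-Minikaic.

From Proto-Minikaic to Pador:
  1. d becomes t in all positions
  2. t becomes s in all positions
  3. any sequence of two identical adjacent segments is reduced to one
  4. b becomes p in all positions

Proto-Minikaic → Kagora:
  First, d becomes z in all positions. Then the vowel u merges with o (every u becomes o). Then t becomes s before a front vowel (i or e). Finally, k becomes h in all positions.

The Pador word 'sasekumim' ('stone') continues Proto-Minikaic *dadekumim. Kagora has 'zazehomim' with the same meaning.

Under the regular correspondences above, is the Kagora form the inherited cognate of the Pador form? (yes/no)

yes

Derive the expected Kagora reflex of *dadekumim:
Kagora: start from *dadekumim.
  rule 1 (unconditioned shift): dadekumim → zazekumim
  rule 2 (vowel merger): zazekumim → zazekomim
  rule 3: no change — zazekomim
  rule 4 (unconditioned shift): zazekomim → zazehomim
  ⇒ Kagora zazehomim
Kagora 'zazehomim' matches the regular reflex exactly, so the pair is cognate.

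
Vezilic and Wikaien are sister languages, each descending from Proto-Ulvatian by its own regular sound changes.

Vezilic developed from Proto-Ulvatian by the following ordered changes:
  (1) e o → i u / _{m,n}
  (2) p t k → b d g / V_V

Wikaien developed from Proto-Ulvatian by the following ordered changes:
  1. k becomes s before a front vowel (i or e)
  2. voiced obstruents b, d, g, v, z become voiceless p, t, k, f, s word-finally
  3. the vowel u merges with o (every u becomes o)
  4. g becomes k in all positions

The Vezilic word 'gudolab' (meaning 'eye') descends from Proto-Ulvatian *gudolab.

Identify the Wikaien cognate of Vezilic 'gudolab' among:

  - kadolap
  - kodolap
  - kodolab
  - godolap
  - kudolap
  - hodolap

kodolap

Wikaien: *gudolab > gudolap > godolap > kodolap  (by final devoicing, vowel merger, unconditioned shift)
Among the options, 'kodolap' alone shows every Wikaien change applied in order.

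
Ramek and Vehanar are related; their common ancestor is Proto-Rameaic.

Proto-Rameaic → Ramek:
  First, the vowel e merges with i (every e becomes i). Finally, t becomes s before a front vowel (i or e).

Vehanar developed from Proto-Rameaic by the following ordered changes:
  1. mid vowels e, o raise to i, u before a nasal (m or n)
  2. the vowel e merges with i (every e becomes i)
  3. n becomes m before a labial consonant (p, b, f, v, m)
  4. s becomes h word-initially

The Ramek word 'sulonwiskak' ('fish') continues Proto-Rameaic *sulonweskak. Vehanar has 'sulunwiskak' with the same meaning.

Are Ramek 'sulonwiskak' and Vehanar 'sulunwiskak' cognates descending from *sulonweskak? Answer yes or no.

no

Derive the expected Vehanar reflex of *sulonweskak:
Vehanar: *sulonweskak
  sulonweskak → sulunweskak   [pre-nasal raising]
  sulunweskak → sulunwiskak   [vowel merger]
  sulunwiskak (rule 3 does not apply)
  sulunwiskak → hulunwiskak   [debuccalisation]
  giving Vehanar hulunwiskak.
The regular Vehanar reflex would be 'hulunwiskak', but the attested form is 'sulunwiskak'. The correspondence is irregular, so they are not cognates (the Vehanar form has a different source).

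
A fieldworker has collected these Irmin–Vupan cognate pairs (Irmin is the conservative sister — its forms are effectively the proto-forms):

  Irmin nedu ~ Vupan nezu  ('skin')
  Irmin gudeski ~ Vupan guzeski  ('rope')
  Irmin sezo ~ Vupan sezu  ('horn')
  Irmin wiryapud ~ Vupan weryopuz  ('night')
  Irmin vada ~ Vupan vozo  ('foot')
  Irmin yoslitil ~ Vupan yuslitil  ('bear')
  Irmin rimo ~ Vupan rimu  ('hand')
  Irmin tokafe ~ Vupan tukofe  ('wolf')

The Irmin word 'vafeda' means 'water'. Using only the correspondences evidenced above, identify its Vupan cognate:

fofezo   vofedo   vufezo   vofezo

vofezo

tokafe ~ tukofe — Irmin a corresponds to Vupan o after a consonant, before a labial obstruent.
vada ~ vozo — Irmin d corresponds to Vupan z between vowels (before a back vowel).
vada ~ vozo — Irmin a corresponds to Vupan o word-finally.
Applying these to Irmin 'vafeda':
  vafeda → vofeda   (a→o after a consonant, before a labial obstruent)
  vofeda → vofeza   (d→z between vowels (before a back vowel))
  vofeza → vofezo   (a→o word-finally)
So the Vupan cognate is 'vofezo'.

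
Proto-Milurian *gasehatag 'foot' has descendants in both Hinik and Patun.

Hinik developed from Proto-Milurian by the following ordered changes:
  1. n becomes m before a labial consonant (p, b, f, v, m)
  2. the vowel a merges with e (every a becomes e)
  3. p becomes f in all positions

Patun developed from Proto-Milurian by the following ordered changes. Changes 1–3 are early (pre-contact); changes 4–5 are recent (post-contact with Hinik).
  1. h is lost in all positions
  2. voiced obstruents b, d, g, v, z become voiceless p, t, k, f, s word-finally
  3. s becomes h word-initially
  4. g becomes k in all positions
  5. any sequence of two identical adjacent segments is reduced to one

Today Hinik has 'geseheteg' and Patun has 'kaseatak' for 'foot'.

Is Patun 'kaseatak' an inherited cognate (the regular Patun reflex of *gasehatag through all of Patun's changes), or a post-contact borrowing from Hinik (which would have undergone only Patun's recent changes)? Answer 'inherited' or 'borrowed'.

inherited

If inherited, *gasehatag would pass through all of Patun's changes:
Patun: start from *gasehatag.
  rule 1 (h-loss): gasehatag → gaseatag
  rule 2 (final devoicing): gaseatag → gaseatak
  rule 3: no change — gaseatak
  rule 4 (unconditioned shift): gaseatak → kaseatak
  rule 5: no change — kaseatak
  ⇒ Patun kaseatak
If borrowed from Hinik 'geseheteg' after the early changes, it would undergo only the recent ones:
  rule 4 (unconditioned shift): geseheteg → kesehetek
  rule 5 (degemination): no change (kesehetek)
  ⇒ as a loan: kesehetek
Patun 'kaseatak' matches the inherited outcome exactly, so it is an inherited cognate, not a loan.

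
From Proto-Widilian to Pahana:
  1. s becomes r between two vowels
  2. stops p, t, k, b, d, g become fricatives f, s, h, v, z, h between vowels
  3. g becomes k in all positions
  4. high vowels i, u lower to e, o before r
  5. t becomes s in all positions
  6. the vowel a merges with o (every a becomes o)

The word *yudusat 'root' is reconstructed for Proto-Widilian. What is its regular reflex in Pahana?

yuzoros

Pahana: *yudusat > yudurat > yuzurat > yuzorat > yuzoras > yuzoros  (by rhotacism, intervocalic lenition, pre-rhotic lowering, unconditioned shift, vowel merger)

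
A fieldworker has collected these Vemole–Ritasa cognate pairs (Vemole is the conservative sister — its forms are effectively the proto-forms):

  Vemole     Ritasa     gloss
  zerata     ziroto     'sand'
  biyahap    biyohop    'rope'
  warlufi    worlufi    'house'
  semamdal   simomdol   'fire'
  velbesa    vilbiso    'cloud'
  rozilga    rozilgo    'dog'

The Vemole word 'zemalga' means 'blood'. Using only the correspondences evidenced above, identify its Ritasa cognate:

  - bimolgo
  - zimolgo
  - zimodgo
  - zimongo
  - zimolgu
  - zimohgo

semamdal ~ simomdol — Vemole e corresponds to Ritasa i after a consonant, before a nasal.
zerata ~ ziroto, biyahap ~ biyohop — Vemole a corresponds to Ritasa o after a consonant, before a consonant other than r, m, n, p, b, f, v.
zerata ~ ziroto, velbesa ~ vilbiso — Vemole a corresponds to Ritasa o word-finally.
Applying these to Vemole 'zemalga':
  zemalga → zimalga   (e→i after a consonant, before a nasal)
  zimalga → zimolga   (a→o after a consonant, before a consonant other than r, m, n, p, b, f, v)
  zimolga → zimolgo   (a→o word-finally)
So the Ritasa cognate is 'zimolgo'.

zimolgo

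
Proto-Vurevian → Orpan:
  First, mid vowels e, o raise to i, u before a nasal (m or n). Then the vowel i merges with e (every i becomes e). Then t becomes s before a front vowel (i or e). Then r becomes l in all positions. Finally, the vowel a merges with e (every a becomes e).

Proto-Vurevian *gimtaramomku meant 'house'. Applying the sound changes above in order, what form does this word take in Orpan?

gemtelemumku

Orpan: *gimtaramomku > gimtaramumku > gemtaramumku > gemtalamumku > gemtelemumku  (by pre-nasal raising, vowel merger, unconditioned shift, vowel merger)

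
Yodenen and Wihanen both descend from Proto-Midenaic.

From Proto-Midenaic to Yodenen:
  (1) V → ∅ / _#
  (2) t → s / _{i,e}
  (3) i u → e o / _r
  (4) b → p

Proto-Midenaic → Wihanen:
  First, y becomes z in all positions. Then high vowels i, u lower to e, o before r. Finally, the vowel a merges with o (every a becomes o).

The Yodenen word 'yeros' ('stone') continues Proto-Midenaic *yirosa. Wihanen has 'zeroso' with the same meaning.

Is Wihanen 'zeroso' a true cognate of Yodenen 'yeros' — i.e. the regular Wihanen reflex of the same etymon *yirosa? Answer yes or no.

yes

Derive the expected Wihanen reflex of *yirosa:
Wihanen: *yirosa
  yirosa → zirosa   [unconditioned shift]
  zirosa → zerosa   [pre-rhotic lowering]
  zerosa → zeroso   [vowel merger]
  giving Wihanen zeroso.
Wihanen 'zeroso' matches the regular reflex exactly, so the pair is cognate.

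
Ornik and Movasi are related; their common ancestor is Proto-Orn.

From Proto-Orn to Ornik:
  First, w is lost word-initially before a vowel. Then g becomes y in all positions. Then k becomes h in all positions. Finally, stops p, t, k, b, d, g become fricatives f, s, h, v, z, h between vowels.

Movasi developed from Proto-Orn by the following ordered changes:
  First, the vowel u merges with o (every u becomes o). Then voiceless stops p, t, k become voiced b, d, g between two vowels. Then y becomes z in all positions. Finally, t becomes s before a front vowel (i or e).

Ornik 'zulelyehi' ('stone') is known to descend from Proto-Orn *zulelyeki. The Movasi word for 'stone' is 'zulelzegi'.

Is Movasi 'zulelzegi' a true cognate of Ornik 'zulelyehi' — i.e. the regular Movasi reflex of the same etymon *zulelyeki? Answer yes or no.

no

Derive the expected Movasi reflex of *zulelyeki:
Movasi: start from *zulelyeki.
  rule 1 (vowel merger): zulelyeki → zolelyeki
  rule 2 (intervocalic voicing): zolelyeki → zolelyegi
  rule 3 (unconditioned shift): zolelyegi → zolelzegi
  rule 4: no change — zolelzegi
  ⇒ Movasi zolelzegi
The regular Movasi reflex would be 'zolelzegi', but the attested form is 'zulelzegi'. The correspondence is irregular, so they are not cognates (the Movasi form has a different source).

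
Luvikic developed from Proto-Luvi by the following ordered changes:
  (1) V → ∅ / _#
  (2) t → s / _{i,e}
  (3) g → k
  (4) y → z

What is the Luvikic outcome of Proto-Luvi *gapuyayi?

kapuzaz

Luvikic: start from *gapuyayi.
  rule 1 (apocope): gapuyayi → gapuyay
  rule 2: no change — gapuyay
  rule 3 (unconditioned shift): gapuyay → kapuyay
  rule 4 (unconditioned shift): kapuyay → kapuzaz
  ⇒ Luvikic kapuzaz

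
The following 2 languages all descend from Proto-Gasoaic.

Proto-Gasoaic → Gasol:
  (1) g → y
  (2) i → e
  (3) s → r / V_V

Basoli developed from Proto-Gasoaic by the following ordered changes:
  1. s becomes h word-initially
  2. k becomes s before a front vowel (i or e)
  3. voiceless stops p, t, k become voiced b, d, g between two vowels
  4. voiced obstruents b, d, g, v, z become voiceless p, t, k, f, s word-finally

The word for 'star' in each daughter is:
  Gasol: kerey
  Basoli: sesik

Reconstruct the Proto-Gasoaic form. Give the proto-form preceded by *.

Position 3: Gasol has r, Basoli has s. Taking the neighbouring segments as reconstructed: Gasol r could go back to *s or *r; Basoli s could go back to *k or *s — the one source consistent with every daughter is *s.
Position 1: Gasol has k, Basoli has s. Gasol preserves k here (none of its changes turn any other segment into k), so the proto-segment is *k.
Position 5: Gasol has y, Basoli has k. Taking the neighbouring segments as reconstructed: Gasol y could go back to *g or *y; Basoli k could go back to *k or *g — the one source consistent with every daughter is *g.
Continuing position by position gives *kesig; check it forward:
Gasol: start from *kesig.
  rule 1 (unconditioned shift): kesig → kesiy
  rule 2 (vowel merger): kesiy → kesey
  rule 3 (rhotacism): kesey → kerey
  ⇒ Gasol kerey
Basoli: *kesig
  kesig (rule 1 does not apply)
  kesig → sesig   [palatalisation]
  sesig (rule 3 does not apply)
  sesig → sesik   [final devoicing]
  giving Basoli sesik.
Only *kesig yields all of Gasol kerey, Basoli sesik.

*kesig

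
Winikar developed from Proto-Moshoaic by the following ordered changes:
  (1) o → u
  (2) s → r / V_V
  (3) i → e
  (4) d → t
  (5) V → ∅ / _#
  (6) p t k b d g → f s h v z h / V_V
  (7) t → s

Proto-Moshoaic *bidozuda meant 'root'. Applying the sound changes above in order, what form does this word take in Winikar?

besuzus

Winikar: start from *bidozuda.
  rule 1 (vowel merger): bidozuda → biduzuda
  rule 2: no change — biduzuda
  rule 3 (vowel merger): biduzuda → beduzuda
  rule 4 (unconditioned shift): beduzuda → betuzuta
  rule 5 (apocope): betuzuta → betuzut
  rule 6 (intervocalic lenition): betuzut → besuzut
  rule 7 (unconditioned shift): besuzut → besuzus
  ⇒ Winikar besuzus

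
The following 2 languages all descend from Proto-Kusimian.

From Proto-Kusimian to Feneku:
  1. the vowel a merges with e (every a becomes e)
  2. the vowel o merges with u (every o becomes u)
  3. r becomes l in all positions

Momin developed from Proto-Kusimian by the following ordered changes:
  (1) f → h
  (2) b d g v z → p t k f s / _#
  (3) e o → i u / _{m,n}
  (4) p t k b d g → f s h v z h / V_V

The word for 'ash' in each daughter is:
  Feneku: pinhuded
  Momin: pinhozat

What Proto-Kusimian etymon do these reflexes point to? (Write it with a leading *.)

Position 7: Feneku has e, Momin has a. Momin preserves a here (none of its changes turn any other segment into a), so the proto-segment is *a.
Position 8: Feneku has d, Momin has t. Feneku preserves d here (none of its changes turn any other segment into d), so the proto-segment is *d.
Continuing position by position gives *pinhodad; check it forward:
Feneku: start from *pinhodad.
  rule 1 (vowel merger): pinhodad → pinhoded
  rule 2 (vowel merger): pinhoded → pinhuded
  rule 3: no change — pinhuded
  ⇒ Feneku pinhuded
Momin: *pinhodad > pinhodat > pinhozat  (by final devoicing, intervocalic lenition)
No other proto-form is consistent with every reflex, so the reconstruction is *pinhodad.

*pinhodad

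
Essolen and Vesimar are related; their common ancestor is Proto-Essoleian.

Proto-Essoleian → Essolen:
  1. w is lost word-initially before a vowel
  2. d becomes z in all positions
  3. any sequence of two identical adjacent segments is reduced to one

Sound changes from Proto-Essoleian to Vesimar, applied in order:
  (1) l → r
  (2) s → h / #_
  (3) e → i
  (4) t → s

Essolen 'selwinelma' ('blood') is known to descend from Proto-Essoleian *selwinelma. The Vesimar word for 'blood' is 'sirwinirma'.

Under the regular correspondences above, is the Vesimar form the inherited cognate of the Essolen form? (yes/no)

Derive the expected Vesimar reflex of *selwinelma:
Vesimar: *selwinelma > serwinerma > herwinerma > hirwinirma  (by unconditioned shift, debuccalisation, vowel merger)
The regular Vesimar reflex would be 'hirwinirma', but the attested form is 'sirwinirma'. The correspondence is irregular, so they are not cognates (the Vesimar form has a different source).

no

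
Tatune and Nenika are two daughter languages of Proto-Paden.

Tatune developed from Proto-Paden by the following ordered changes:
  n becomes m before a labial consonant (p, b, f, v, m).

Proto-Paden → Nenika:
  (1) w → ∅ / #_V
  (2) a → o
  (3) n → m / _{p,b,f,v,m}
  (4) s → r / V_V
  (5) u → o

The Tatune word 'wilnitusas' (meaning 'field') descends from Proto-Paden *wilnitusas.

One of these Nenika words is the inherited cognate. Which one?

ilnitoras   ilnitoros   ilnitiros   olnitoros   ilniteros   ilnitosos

Nenika: start from *wilnitusas.
  rule 1 (glide loss): wilnitusas → ilnitusas
  rule 2 (vowel merger): ilnitusas → ilnitusos
  rule 3: no change — ilnitusos
  rule 4 (rhotacism): ilnitusos → ilnituros
  rule 5 (vowel merger): ilnituros → ilnitoros
  ⇒ Nenika ilnitoros
Only 'ilnitoros' matches the regular Nenika development of *wilnitusas.

ilnitoros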